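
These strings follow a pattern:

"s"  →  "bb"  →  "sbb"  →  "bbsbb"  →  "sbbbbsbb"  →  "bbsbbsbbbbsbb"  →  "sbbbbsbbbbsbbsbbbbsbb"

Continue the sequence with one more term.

This is a Fibonacci-style word recurrence s(k) = s(k−2)·s(k−1): e.g. s·bb = sbb.
So term 8 is bbsbbsbbbbsbb·sbbbbsbbbbsbbsbbbbsbb.

bbsbbsbbbbsbbsbbbbsbbbbsbbsbbbbsbb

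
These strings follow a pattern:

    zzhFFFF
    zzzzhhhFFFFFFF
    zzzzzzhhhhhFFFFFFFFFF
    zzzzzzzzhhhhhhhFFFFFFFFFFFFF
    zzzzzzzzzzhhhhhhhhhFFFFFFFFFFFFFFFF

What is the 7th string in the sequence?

Reading off run lengths: z runs 2, 4, 6, 8, 10; h runs 1, 3, 5, 7, 9; F runs 4, 7, 10, 13, 16 — each is linear in n (n = 1, 2, …).
At n = 7 the blocks have lengths 14, 13, 22.

zzzzzzzzzzzzzzhhhhhhhhhhhhhFFFFFFFFFFFFFFFFFFFFFF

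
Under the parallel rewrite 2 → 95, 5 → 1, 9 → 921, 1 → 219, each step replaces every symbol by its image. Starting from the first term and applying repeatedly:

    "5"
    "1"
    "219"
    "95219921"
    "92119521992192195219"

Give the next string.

Applying the rule to each of the 20 symbols of 92119521992192195219 gives the pieces 921 95 219 219 921 1 95 219 921 921 95 219 921 95 219 921 1 95 219 921, which concatenate to the answer.

921952192199211952199219219521992195219921195219921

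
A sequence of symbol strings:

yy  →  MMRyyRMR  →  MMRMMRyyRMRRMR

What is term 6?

s(k+1) = MMR·s(k)·RMR, so each term gains MMR as a prefix and RMR as a suffix.
From MMRMMRyyRMRRMR, 3 further steps: MMRMMRyyRMRRMR → MMRMMRMMRyyRMRRMRRMR → MMRMMRMMRMMRyyRMRRMRRMRRMR → (answer).

MMRMMRMMRMMRMMRyyRMRRMRRMRRMRRMR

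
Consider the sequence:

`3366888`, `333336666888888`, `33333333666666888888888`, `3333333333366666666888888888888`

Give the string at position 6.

33333333333333333666666666666888888888888888888

Term n consists of 3n-1 3's, followed by 2n 6's, followed by 3n 8's (n = 1, 2, …).
At n = 6 the blocks have lengths 17, 12, 18.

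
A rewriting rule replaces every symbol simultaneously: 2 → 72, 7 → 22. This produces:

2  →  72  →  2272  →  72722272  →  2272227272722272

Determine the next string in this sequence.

Applying the rule to each of the 16 symbols of 2272227272722272 gives the pieces 72 72 22 72 72 72 22 72 22 72 22 72 72 72 22 72, which concatenate to the answer.

72722272727222722272227272722272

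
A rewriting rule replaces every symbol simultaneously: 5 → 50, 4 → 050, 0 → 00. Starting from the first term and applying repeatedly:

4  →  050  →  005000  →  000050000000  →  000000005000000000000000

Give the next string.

000000000000000050000000000000000000000000000000

φ(000000005000000000000000) expands symbol-by-symbol to 00 00 00 00 00 00 00 00 50 00 00 00 00 00 00 00 00 00 00 00 00 00 00 00; joining the 24 pieces gives the next term.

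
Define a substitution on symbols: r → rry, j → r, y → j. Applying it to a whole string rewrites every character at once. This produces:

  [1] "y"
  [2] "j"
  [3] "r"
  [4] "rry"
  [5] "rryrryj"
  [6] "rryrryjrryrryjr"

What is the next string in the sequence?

rryrryjrryrryjrrryrryjrryrryjrrry

Replace each of the 15 characters of rryrryjrryrryjr in place — rry rry j rry rry j r rry rry j rry rry j r rry — and concatenate.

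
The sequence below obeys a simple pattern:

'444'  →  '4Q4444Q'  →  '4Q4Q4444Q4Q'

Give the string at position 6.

4Q4Q4Q4Q4Q4444Q4Q4Q4Q4Q

s(k+1) = 4Q·s(k)·4Q, so each term gains 4Q as a prefix and 4Q as a suffix.
From 4Q4Q4444Q4Q, 3 further steps: 4Q4Q4444Q4Q → 4Q4Q4Q4444Q4Q4Q → 4Q4Q4Q4Q4444Q4Q4Q4Q → (answer).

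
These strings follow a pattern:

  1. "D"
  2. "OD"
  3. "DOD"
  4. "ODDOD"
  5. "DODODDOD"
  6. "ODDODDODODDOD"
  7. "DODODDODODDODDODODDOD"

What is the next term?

This is a Fibonacci-style word recurrence s(k) = s(k−2)·s(k−1): e.g. D·OD = DOD.
Continuing: ODDODDODODDOD · DODODDODODDODDODODDOD gives term 8.

ODDODDODODDODDODODDODODDODDODODDOD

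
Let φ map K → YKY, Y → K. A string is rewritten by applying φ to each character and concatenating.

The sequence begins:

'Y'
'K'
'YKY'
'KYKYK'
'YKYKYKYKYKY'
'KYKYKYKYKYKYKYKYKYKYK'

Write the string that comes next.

YKYKYKYKYKYKYKYKYKYKYKYKYKYKYKYKYKYKYKYKYKY

Replace each of the 21 characters of KYKYKYKYKYKYKYKYKYKYK in place — YKY K YKY K YKY K YKY K YKY K YKY K YKY K YKY K YKY K YKY K YKY — and concatenate.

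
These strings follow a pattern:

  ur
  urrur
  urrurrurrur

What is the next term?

s(k+1) = s(k)·r·s(k) — each term doubles the last with 'r' between the halves.
One more doubling of urrurrurrur gives the answer.

urrurrurrurrurrurrurrur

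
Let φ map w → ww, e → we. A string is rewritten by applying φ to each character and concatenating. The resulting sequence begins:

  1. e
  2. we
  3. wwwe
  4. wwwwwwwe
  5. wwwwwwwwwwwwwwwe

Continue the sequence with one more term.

wwwwwwwwwwwwwwwwwwwwwwwwwwwwwwwe

Applying the rule to each of the 16 symbols of wwwwwwwwwwwwwwwe gives the pieces ww ww ww ww ww ww ww ww ww ww ww ww ww ww ww we, which concatenate to the answer.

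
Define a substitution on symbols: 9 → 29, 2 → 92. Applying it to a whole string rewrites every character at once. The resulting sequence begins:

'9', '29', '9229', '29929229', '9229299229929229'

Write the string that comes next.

Replace each of the 16 characters of 9229299229929229 in place — 29 92 92 29 92 29 29 92 92 29 29 92 29 92 92 29 — and concatenate.

29929229922929929229299229929229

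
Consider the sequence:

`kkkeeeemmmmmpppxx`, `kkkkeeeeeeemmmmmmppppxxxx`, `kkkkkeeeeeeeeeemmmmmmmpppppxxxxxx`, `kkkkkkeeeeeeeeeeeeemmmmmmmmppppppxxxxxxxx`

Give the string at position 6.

kkkkkkkkeeeeeeeeeeeeeeeeeeemmmmmmmmmmppppppppxxxxxxxxxxxx

Term n consists of n+1 k's, followed by 3n-2 e's, followed by n+3 m's, followed by n+1 p's, followed by 2n-2 x's, where the shown terms are n = 2, 3, 4, 5.
At n = 7 the blocks have lengths 8, 19, 10, 8, 12.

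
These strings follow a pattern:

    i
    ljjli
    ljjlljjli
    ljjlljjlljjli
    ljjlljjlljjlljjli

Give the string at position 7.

ljjlljjlljjlljjlljjlljjli

The strings grow by a fixed prefix ljjl each time.
From ljjlljjlljjlljjli, 2 further steps: ljjlljjlljjlljjli → ljjlljjlljjlljjlljjli → (answer).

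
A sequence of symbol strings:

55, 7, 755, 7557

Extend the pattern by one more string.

From term 3 onward, concatenate the last term with the second-to-last: 7·55 = 755, 755·7 = 7557, …
The next term joins 7557 and 755.

7557755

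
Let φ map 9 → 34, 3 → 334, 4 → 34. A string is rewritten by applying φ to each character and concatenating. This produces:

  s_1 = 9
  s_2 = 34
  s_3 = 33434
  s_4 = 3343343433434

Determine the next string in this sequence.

Replace each of the 13 characters of 3343343433434 in place — 334 334 34 334 334 34 334 34 334 334 34 334 34 — and concatenate.

3343343433433434334343343343433434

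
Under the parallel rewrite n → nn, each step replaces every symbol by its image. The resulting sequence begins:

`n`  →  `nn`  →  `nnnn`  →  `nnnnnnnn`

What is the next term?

nnnnnnnnnnnnnnnn

Expanding nnnnnnnn: n→nn, n→nn, n→nn, n→nn, n→nn, n→nn, n→nn, n→nn. Concatenated: nn nn nn nn nn nn nn nn.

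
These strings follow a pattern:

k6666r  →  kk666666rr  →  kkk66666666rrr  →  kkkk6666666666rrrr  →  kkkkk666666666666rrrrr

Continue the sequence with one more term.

kkkkkk66666666666666rrrrrr

Reading off run lengths: k runs 1, 2, 3, 4, 5; 6 runs 4, 6, 8, 10, 12; r runs 1, 2, 3, 4, 5 — each is linear in n, where the shown terms are n = 2, 3, 4, 5, 6.
At n = 7 the blocks have lengths 6, 14, 6.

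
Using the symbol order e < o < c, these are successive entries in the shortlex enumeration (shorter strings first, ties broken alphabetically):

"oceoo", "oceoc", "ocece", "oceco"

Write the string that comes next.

ocecc

Treat oceco as a base-3 numeral over the given alphabet and add one, carrying through any trailing c's.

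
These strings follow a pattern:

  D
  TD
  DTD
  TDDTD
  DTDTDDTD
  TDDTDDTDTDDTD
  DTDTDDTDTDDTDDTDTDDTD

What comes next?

TDDTDDTDTDDTDDTDTDDTDTDDTDDTDTDDTD

From term 3 onward, concatenate the second-to-last term with the last: D·TD = DTD, TD·DTD = TDDTD, …
Continuing: TDDTDDTDTDDTD · DTDTDDTDTDDTDDTDTDDTD gives term 8.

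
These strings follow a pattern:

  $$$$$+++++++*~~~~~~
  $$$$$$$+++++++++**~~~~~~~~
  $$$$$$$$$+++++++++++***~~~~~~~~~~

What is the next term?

$$$$$$$$$$$+++++++++++++****~~~~~~~~~~~~

Each string has the form $^{2n+1} +^{2n+3} *^{n-1} ~^{2n+2}, where the shown terms are n = 2, 3, 4.
Setting n = 5 gives 11, 13, 4, 12 characters in each block.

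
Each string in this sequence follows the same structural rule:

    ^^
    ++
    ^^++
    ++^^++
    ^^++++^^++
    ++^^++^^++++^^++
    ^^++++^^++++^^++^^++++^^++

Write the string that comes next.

This is a Fibonacci-style word recurrence s(k) = s(k−2)·s(k−1): e.g. ^^·++ = ^^++.
The next term joins ++^^++^^++++^^++ and ^^++++^^++++^^++^^++++^^++.

++^^++^^++++^^++^^++++^^++++^^++^^++++^^++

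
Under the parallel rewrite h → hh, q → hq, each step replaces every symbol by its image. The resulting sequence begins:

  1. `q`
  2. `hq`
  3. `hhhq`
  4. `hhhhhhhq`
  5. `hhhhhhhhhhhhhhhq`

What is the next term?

hhhhhhhhhhhhhhhhhhhhhhhhhhhhhhhq

Applying the rule to each of the 16 symbols of hhhhhhhhhhhhhhhq gives the pieces hh hh hh hh hh hh hh hh hh hh hh hh hh hh hh hq, which concatenate to the answer.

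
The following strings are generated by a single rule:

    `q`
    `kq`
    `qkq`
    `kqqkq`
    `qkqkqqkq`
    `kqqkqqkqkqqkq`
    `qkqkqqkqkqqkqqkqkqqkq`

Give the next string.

From term 3 onward, concatenate the second-to-last term with the last: q·kq = qkq, kq·qkq = kqqkq, …
Continuing: kqqkqqkqkqqkq · qkqkqqkqkqqkqqkqkqqkq gives term 8.

kqqkqqkqkqqkqqkqkqqkqkqqkqqkqkqqkq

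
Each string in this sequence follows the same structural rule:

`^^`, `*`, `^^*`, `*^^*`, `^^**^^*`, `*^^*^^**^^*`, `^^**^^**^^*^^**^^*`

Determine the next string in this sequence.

*^^*^^**^^*^^**^^**^^*^^**^^*

From term 3 onward, concatenate the second-to-last term with the last: ^^·* = ^^*, *·^^* = *^^*, …
The next term joins *^^*^^**^^* and ^^**^^**^^*^^**^^*.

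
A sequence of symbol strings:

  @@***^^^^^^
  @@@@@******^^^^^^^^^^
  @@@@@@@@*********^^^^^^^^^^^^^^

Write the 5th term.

Term n consists of 3n-1 @'s, followed by 3n *'s, followed by 4n+2 ^'s (n = 1, 2, …).
Setting n = 5 gives 14, 15, 22 characters in each block.

@@@@@@@@@@@@@@***************^^^^^^^^^^^^^^^^^^^^^^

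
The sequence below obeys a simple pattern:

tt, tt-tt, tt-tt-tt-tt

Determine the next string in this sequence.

s(k+1) = s(k)·-·s(k) — each term doubles the last with '-' between the halves.
Doubling tt-tt-tt-tt with '-' between the halves:

tt-tt-tt-tt-tt-tt-tt-tt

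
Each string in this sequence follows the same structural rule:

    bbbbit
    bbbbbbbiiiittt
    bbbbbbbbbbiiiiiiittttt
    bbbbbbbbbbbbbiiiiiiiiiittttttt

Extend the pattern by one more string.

The n-th term is 3n+1 b's then 3n-2 i's then 2n-1 t's (n = 1, 2, …).
At n = 5 the blocks have lengths 16, 13, 9.

bbbbbbbbbbbbbbbbiiiiiiiiiiiiittttttttt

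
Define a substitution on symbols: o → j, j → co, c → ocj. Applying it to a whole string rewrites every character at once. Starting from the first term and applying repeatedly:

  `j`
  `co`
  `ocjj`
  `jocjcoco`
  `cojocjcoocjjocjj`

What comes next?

ocjjcojocjcoocjjjocjcocojocjcoco

Replace each of the 16 characters of cojocjcoocjjocjj in place — ocj j co j ocj co ocj j j ocj co co j ocj co co — and concatenate.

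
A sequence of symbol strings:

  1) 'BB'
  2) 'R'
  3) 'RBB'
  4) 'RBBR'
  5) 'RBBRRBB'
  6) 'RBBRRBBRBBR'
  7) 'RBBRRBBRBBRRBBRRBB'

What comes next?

RBBRRBBRBBRRBBRRBBRBBRRBBRBBR

This is a Fibonacci-style word recurrence s(k) = s(k−1)·s(k−2): e.g. R·BB = RBB.
Continuing: RBBRRBBRBBRRBBRRBB · RBBRRBBRBBR gives term 8.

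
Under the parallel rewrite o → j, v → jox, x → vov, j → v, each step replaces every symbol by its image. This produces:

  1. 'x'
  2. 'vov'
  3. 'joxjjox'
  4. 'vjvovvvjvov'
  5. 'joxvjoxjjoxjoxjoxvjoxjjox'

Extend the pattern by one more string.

φ(joxvjoxjjoxjoxjoxvjoxjjox) expands symbol-by-symbol to v j vov jox v j vov v v j vov v j vov v j vov jox v j vov v v j vov; joining the 25 pieces gives the next term.

vjvovjoxvjvovvvjvovvjvovvjvovjoxvjvovvvjvov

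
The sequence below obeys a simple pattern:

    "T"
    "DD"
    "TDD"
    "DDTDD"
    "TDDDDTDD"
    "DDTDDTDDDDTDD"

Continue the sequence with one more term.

From term 3 onward, concatenate the second-to-last term with the last: T·DD = TDD, DD·TDD = DDTDD, …
The next term joins TDDDDTDD and DDTDDTDDDDTDD.

TDDDDTDDDDTDDTDDDDTDD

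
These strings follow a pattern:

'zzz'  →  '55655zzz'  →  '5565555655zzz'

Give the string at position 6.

Each term is the previous one with 55655 prepended.
From 5565555655zzz, 3 further steps: 5565555655zzz → 556555565555655zzz → 55655556555565555655zzz → (answer).

5565555655556555565555655zzz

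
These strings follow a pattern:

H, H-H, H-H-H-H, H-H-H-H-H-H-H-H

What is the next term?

H-H-H-H-H-H-H-H-H-H-H-H-H-H-H-H

Every step duplicates the string with '-' between the halves.
So the next term is two copies of H-H-H-H-H-H-H-H with '-' between the halves.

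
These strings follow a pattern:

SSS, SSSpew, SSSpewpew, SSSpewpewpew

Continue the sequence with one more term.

Each term is the previous one with pew appended.
So the next term is SSSpewpewpew·pew.

SSSpewpewpewpew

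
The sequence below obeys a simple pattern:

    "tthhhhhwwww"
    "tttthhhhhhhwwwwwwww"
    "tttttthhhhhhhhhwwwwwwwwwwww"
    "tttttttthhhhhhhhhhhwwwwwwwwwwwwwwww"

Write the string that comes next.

tttttttttthhhhhhhhhhhhhwwwwwwwwwwwwwwwwwwww

The n-th term is 2n t's then 2n+3 h's then 4n w's (n = 1, 2, …).
For the next term, n = 5, so the run lengths are 10, 13, 20.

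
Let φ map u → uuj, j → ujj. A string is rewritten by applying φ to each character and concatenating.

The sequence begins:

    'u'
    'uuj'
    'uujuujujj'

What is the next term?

uujuujujjuujuujujjuujujjujj

Rewriting each symbol of uujuujujj: u→uuj, u→uuj, j→ujj, u→uuj, u→uuj, j→ujj, u→uuj, j→ujj, j→ujj, which concatenates to uuj uuj ujj uuj uuj ujj uuj ujj ujj.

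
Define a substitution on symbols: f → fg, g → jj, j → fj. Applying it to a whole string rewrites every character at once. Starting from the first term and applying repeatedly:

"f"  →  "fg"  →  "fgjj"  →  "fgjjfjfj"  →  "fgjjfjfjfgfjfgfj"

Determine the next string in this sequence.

φ(fgjjfjfjfgfjfgfj) expands symbol-by-symbol to fg jj fj fj fg fj fg fj fg jj fg fj fg jj fg fj; joining the 16 pieces gives the next term.

fgjjfjfjfgfjfgfjfgjjfgfjfgjjfgfj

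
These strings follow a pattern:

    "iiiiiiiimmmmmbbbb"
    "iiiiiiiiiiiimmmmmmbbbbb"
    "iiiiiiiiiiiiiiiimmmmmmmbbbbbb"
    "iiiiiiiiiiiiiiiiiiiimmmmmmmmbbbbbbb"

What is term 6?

iiiiiiiiiiiiiiiiiiiiiiiiiiiimmmmmmmmmmbbbbbbbbb

Reading off run lengths: i runs 8, 12, 16, 20; m runs 5, 6, 7, 8; b runs 4, 5, 6, 7 — each is linear in n, where the shown terms are n = 2, 3, 4, 5.
Setting n = 7 gives 28, 10, 9 characters in each block.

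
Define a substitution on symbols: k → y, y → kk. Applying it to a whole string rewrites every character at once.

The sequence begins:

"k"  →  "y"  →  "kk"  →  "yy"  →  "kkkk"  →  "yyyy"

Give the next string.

Expanding yyyy: y→kk, y→kk, y→kk, y→kk. Concatenated: kk kk kk kk.

kkkkkkkk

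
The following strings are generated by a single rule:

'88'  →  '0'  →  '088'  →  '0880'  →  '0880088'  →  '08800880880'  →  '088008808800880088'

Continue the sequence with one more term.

From term 3 onward, concatenate the last term with the second-to-last: 0·88 = 088, 088·0 = 0880, …
The next term joins 088008808800880088 and 08800880880.

08800880880088008808800880880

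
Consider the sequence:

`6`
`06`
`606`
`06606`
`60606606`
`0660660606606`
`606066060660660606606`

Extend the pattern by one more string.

From term 3 onward, concatenate the second-to-last term with the last: 6·06 = 606, 06·606 = 06606, …
The next term joins 0660660606606 and 606066060660660606606.

0660660606606606066060660660606606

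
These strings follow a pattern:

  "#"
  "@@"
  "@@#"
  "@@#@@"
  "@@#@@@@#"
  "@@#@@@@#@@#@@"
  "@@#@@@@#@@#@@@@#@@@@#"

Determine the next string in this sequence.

This is a Fibonacci-style word recurrence s(k) = s(k−1)·s(k−2): e.g. @@·# = @@#.
The next term joins @@#@@@@#@@#@@@@#@@@@# and @@#@@@@#@@#@@.

@@#@@@@#@@#@@@@#@@@@#@@#@@@@#@@#@@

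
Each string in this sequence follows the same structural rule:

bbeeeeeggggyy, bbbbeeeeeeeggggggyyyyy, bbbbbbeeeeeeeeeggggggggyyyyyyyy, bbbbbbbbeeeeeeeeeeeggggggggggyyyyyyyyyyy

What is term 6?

bbbbbbbbbbbbeeeeeeeeeeeeeeeggggggggggggggyyyyyyyyyyyyyyyyy

Each string has the form b^{2n} e^{2n+3} g^{2n+2} y^{3n-1} (n = 1, 2, …).
Setting n = 6 gives 12, 15, 14, 17 characters in each block.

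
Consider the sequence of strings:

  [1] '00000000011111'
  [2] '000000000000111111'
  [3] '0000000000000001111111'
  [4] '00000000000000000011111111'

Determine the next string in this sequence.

Each string has the form 0^{3n} 1^{n+2}, where the shown terms are n = 3, 4, 5, 6.
For the next term, n = 7, so the run lengths are 21, 9.

000000000000000000000111111111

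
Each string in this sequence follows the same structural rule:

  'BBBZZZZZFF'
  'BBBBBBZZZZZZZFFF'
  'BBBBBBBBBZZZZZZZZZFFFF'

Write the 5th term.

Each string has the form B^{3n} Z^{2n+3} F^{n+1} (n = 1, 2, …).
At n = 5 the blocks have lengths 15, 13, 6.

BBBBBBBBBBBBBBBZZZZZZZZZZZZZFFFFFF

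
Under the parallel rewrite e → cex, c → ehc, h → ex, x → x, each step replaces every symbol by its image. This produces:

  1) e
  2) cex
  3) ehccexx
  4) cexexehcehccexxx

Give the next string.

ehccexxcexxcexexehccexexehcehccexxxx

φ(cexexehcehccexxx) expands symbol-by-symbol to ehc cex x cex x cex ex ehc cex ex ehc ehc cex x x x; joining the 16 pieces gives the next term.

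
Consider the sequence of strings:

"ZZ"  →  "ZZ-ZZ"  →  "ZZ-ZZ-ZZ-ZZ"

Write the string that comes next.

ZZ-ZZ-ZZ-ZZ-ZZ-ZZ-ZZ-ZZ

s(k+1) = s(k)·-·s(k) — each term doubles the last with '-' between the halves.
So the next term is two copies of ZZ-ZZ-ZZ-ZZ with '-' between the halves.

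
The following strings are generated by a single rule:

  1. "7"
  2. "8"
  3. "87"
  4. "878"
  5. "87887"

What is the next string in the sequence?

From term 3 onward, concatenate the last term with the second-to-last: 8·7 = 87, 87·8 = 878, …
Continuing: 87887 · 878 gives term 6.

87887878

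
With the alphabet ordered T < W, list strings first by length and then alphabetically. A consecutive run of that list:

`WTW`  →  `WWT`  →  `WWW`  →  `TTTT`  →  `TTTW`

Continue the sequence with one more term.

Find the rightmost character of TTTW below W, bump it to the next letter, and reset everything to its right to T.

TTWT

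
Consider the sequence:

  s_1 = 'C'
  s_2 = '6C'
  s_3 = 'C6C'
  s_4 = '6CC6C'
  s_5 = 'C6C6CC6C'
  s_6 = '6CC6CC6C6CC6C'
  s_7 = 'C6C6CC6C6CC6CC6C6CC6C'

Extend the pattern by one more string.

6CC6CC6C6CC6CC6C6CC6C6CC6CC6C6CC6C

This is a Fibonacci-style word recurrence s(k) = s(k−2)·s(k−1): e.g. C·6C = C6C.
So term 8 is 6CC6CC6C6CC6C·C6C6CC6C6CC6CC6C6CC6C.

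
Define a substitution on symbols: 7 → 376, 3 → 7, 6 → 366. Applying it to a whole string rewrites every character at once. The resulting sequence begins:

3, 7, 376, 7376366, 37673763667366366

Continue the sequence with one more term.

φ(37673763667366366) expands symbol-by-symbol to 7 376 366 376 7 376 366 7 366 366 376 7 366 366 7 366 366; joining the 17 pieces gives the next term.

73763663767376366736636637673663667366366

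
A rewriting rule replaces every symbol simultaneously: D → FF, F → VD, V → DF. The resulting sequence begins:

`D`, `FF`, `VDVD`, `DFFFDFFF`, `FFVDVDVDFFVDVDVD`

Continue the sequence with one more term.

Rewriting the 16 symbols of FFVDVDVDFFVDVDVD one by one yields VD VD DF FF DF FF DF FF VD VD DF FF DF FF DF FF; concatenated:

VDVDDFFFDFFFDFFFVDVDDFFFDFFFDFFF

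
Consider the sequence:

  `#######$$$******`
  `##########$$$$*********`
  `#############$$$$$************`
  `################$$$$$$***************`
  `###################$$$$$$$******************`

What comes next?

######################$$$$$$$$*********************

Reading off run lengths: # runs 7, 10, 13, 16, 19; $ runs 3, 4, 5, 6, 7; * runs 6, 9, 12, 15, 18 — each is linear in n, where the shown terms are n = 2, 3, 4, 5, 6.
For the next term, n = 7, so the run lengths are 22, 8, 21.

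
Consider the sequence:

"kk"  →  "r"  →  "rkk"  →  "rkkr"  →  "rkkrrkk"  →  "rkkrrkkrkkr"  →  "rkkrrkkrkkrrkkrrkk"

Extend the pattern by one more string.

rkkrrkkrkkrrkkrrkkrkkrrkkrkkr

From term 3 onward, concatenate the last term with the second-to-last: r·kk = rkk, rkk·r = rkkr, …
The next term joins rkkrrkkrkkrrkkrrkk and rkkrrkkrkkr.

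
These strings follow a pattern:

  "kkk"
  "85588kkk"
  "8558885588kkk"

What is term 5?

Every step adds 85588 at the front: s(k+1) = 85588·s(k).
From 8558885588kkk, 2 further steps: 8558885588kkk → 855888558885588kkk → (answer).

85588855888558885588kkk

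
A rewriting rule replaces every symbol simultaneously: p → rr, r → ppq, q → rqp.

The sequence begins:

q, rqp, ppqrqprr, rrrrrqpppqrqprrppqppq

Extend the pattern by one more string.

ppqppqppqppqppqrqprrrrrrrqpppqrqprrppqppqrrrrrqprrrrrqp

Applying the rule to each of the 21 symbols of rrrrrqpppqrqprrppqppq gives the pieces ppq ppq ppq ppq ppq rqp rr rr rr rqp ppq rqp rr ppq ppq rr rr rqp rr rr rqp, which concatenate to the answer.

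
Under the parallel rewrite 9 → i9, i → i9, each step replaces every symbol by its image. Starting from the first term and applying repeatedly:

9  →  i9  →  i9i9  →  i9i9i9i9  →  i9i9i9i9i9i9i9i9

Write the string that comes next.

Rewriting the 16 symbols of i9i9i9i9i9i9i9i9 one by one yields i9 i9 i9 i9 i9 i9 i9 i9 i9 i9 i9 i9 i9 i9 i9 i9; concatenated:

i9i9i9i9i9i9i9i9i9i9i9i9i9i9i9i9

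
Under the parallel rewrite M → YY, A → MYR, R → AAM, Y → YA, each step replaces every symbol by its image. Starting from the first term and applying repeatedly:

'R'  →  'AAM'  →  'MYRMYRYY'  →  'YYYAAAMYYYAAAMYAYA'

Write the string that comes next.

YAYAYAMYRMYRMYRYYYAYAYAMYRMYRMYRYYYAMYRYAMYR

φ(YYYAAAMYYYAAAMYAYA) expands symbol-by-symbol to YA YA YA MYR MYR MYR YY YA YA YA MYR MYR MYR YY YA MYR YA MYR; joining the 18 pieces gives the next term.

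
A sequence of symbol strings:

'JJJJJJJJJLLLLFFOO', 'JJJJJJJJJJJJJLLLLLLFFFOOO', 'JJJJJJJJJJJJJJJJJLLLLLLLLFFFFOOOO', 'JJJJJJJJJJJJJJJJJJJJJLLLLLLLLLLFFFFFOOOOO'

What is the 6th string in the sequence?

The n-th term is 4n+1 J's then 2n L's then n F's then n O's, where the shown terms are n = 2, 3, 4, 5.
At n = 7 the blocks have lengths 29, 14, 7, 7.

JJJJJJJJJJJJJJJJJJJJJJJJJJJJJLLLLLLLLLLLLLLFFFFFFFOOOOOOO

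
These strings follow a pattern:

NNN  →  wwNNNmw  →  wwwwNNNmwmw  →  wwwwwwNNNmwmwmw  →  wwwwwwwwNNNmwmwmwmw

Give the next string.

s(k+1) = ww·s(k)·mw, so each term gains ww as a prefix and mw as a suffix.
Applying this once more to wwwwwwwwNNNmwmwmwmw:

wwwwwwwwwwNNNmwmwmwmwmw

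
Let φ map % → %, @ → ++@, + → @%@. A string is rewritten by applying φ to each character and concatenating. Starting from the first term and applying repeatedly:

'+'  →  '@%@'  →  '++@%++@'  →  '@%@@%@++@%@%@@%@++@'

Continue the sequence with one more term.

Rewriting the 19 symbols of @%@@%@++@%@%@@%@++@ one by one yields ++@ % ++@ ++@ % ++@ @%@ @%@ ++@ % ++@ % ++@ ++@ % ++@ @%@ @%@ ++@; concatenated:

++@%++@++@%++@@%@@%@++@%++@%++@++@%++@@%@@%@++@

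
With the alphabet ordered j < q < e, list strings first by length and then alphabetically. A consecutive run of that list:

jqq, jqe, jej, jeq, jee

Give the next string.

The successor of jee increments the rightmost position that isn't already e and resets every position after it to j.

qjj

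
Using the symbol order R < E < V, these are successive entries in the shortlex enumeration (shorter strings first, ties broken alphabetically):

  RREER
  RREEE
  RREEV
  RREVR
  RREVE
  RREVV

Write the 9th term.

Advancing 3 positions from RREVV through RREVV → RRVRR → RRVRE reaches term 9.

RRVRV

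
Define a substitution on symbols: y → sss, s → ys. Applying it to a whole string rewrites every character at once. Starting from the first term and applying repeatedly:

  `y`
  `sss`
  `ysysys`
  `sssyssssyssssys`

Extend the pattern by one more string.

ysysyssssysysysyssssysysysyssssys

φ(sssyssssyssssys) expands symbol-by-symbol to ys ys ys sss ys ys ys ys sss ys ys ys ys sss ys; joining the 15 pieces gives the next term.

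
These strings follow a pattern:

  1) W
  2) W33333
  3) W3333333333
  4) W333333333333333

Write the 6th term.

Every step adds 33333 to the end: s(k+1) = s(k)·33333.
From W333333333333333, 2 further steps: W333333333333333 → W33333333333333333333 → (answer).

W3333333333333333333333333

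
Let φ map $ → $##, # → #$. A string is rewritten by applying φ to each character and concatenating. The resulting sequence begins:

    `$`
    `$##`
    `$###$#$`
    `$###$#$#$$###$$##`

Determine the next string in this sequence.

$###$#$#$$###$$###$$##$###$#$#$$##$###$#$

Applying the rule to each of the 17 symbols of $###$#$#$$###$$## gives the pieces $## #$ #$ #$ $## #$ $## #$ $## $## #$ #$ #$ $## $## #$ #$, which concatenate to the answer.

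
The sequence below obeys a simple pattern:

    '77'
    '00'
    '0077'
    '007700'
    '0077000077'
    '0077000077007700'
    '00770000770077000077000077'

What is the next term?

From term 3 onward, concatenate the last term with the second-to-last: 00·77 = 0077, 0077·00 = 007700, …
So term 8 is 00770000770077000077000077·0077000077007700.

007700007700770000770000770077000077007700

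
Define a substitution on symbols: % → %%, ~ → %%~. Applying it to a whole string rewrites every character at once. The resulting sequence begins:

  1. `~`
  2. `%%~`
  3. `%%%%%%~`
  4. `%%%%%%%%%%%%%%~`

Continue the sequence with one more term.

Applying the rule to each of the 15 symbols of %%%%%%%%%%%%%%~ gives the pieces %% %% %% %% %% %% %% %% %% %% %% %% %% %% %%~, which concatenate to the answer.

%%%%%%%%%%%%%%%%%%%%%%%%%%%%%%~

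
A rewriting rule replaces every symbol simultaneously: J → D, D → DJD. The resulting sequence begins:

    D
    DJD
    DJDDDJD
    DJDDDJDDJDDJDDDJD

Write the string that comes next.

Rewriting the 17 symbols of DJDDDJDDJDDJDDDJD one by one yields DJD D DJD DJD DJD D DJD DJD D DJD DJD D DJD DJD DJD D DJD; concatenated:

DJDDDJDDJDDJDDDJDDJDDDJDDJDDDJDDJDDJDDDJD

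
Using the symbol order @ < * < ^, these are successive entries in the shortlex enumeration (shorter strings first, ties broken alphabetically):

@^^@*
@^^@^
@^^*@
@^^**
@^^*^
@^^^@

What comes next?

Treat @^^^@ as a base-3 numeral over the given alphabet and add one, carrying through any trailing ^'s.

@^^^*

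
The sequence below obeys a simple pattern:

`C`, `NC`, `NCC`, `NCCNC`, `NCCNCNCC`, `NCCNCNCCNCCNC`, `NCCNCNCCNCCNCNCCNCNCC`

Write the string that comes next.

From term 3 onward, concatenate the last term with the second-to-last: NC·C = NCC, NCC·NC = NCCNC, …
The next term joins NCCNCNCCNCCNCNCCNCNCC and NCCNCNCCNCCNC.

NCCNCNCCNCCNCNCCNCNCCNCCNCNCCNCCNC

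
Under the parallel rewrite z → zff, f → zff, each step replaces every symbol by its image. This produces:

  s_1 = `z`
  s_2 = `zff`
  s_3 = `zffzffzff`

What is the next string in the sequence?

Apply φ to zffzffzff symbol by symbol: z→zff, f→zff, f→zff, z→zff, f→zff, f→zff, z→zff, f→zff, f→zff; joined: zff zff zff zff zff zff zff zff zff.

zffzffzffzffzffzffzffzffzff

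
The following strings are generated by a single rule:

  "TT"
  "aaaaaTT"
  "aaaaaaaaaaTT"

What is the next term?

The strings grow by a fixed prefix aaaaa each time.
Applying this once more to aaaaaaaaaaTT:

aaaaaaaaaaaaaaaTT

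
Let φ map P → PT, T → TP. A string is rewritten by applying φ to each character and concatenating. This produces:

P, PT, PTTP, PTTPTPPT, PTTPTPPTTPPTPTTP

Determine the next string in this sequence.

Rewriting the 16 symbols of PTTPTPPTTPPTPTTP one by one yields PT TP TP PT TP PT PT TP TP PT PT TP PT TP TP PT; concatenated:

PTTPTPPTTPPTPTTPTPPTPTTPPTTPTPPT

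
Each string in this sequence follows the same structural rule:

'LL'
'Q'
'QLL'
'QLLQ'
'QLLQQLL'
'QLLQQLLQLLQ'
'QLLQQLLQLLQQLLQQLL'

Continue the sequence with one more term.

This is a Fibonacci-style word recurrence s(k) = s(k−1)·s(k−2): e.g. Q·LL = QLL.
So term 8 is QLLQQLLQLLQQLLQQLL·QLLQQLLQLLQ.

QLLQQLLQLLQQLLQQLLQLLQQLLQLLQ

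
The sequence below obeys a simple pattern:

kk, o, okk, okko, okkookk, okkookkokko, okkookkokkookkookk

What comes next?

okkookkokkookkookkokkookkokko

This is a Fibonacci-style word recurrence s(k) = s(k−1)·s(k−2): e.g. o·kk = okk.
Continuing: okkookkokkookkookk · okkookkokko gives term 8.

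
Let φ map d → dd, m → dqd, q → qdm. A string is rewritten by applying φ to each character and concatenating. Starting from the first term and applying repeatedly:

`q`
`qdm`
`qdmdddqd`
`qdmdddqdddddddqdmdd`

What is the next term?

φ(qdmdddqdddddddqdmdd) expands symbol-by-symbol to qdm dd dqd dd dd dd qdm dd dd dd dd dd dd dd qdm dd dqd dd dd; joining the 19 pieces gives the next term.

qdmdddqdddddddqdmddddddddddddddqdmdddqddddd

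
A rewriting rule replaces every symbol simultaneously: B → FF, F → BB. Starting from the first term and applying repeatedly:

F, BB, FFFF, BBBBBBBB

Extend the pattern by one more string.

Rewriting each symbol of BBBBBBBB: B→FF, B→FF, B→FF, B→FF, B→FF, B→FF, B→FF, B→FF, which concatenates to FF FF FF FF FF FF FF FF.

FFFFFFFFFFFFFFFF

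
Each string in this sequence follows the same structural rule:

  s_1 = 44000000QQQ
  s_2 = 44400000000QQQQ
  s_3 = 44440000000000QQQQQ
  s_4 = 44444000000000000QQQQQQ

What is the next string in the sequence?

44444400000000000000QQQQQQQ

Reading off run lengths: 4 runs 2, 3, 4, 5; 0 runs 6, 8, 10, 12; Q runs 3, 4, 5, 6 — each is linear in n, where the shown terms are n = 2, 3, 4, 5.
For the next term, n = 6, so the run lengths are 6, 14, 7.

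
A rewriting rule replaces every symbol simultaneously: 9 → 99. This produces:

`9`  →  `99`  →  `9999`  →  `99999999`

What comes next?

9999999999999999

Expanding 99999999: 9→99, 9→99, 9→99, 9→99, 9→99, 9→99, 9→99, 9→99. Concatenated: 99 99 99 99 99 99 99 99.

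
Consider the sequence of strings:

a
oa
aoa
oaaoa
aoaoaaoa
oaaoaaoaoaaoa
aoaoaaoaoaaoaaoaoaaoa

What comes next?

From term 3 onward, concatenate the second-to-last term with the last: a·oa = aoa, oa·aoa = oaaoa, …
So term 8 is oaaoaaoaoaaoa·aoaoaaoaoaaoaaoaoaaoa.

oaaoaaoaoaaoaaoaoaaoaoaaoaaoaoaaoa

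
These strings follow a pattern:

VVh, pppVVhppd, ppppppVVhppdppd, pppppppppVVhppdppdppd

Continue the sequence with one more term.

s(k+1) = ppp·s(k)·ppd, so each term gains ppp as a prefix and ppd as a suffix.
One more step from pppppppppVVhppdppdppd gives the answer.

ppppppppppppVVhppdppdppdppd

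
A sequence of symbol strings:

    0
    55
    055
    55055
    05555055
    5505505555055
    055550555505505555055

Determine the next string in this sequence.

This is a Fibonacci-style word recurrence s(k) = s(k−2)·s(k−1): e.g. 0·55 = 055.
The next term joins 5505505555055 and 055550555505505555055.

5505505555055055550555505505555055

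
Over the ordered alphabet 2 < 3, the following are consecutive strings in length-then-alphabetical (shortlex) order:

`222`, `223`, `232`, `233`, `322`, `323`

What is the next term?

332

Find the rightmost character of 323 below 3, bump it to the next letter, and reset everything to its right to 2.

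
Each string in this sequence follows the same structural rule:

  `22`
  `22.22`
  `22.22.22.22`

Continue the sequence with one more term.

s(k+1) = s(k)·.·s(k) — each term doubles the last with '.' between the halves.
Doubling 22.22.22.22 with '.' between the halves:

22.22.22.22.22.22.22.22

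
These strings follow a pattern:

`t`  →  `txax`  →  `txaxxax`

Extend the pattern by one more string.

Every step adds xax to the end: s(k+1) = s(k)·xax.
Applying this once more to txaxxax:

txaxxaxxax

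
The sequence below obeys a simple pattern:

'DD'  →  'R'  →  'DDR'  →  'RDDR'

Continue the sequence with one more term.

This is a Fibonacci-style word recurrence s(k) = s(k−2)·s(k−1): e.g. DD·R = DDR.
Continuing: DDR · RDDR gives term 5.

DDRRDDR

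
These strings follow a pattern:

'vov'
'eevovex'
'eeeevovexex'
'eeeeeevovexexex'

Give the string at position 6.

s(k+1) = ee·s(k)·ex, so each term gains ee as a prefix and ex as a suffix.
From eeeeeevovexexex, 2 further steps: eeeeeevovexexex → eeeeeeeevovexexexex → (answer).

eeeeeeeeeevovexexexexex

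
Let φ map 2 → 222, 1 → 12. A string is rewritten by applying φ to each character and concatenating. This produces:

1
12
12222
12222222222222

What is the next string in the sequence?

12222222222222222222222222222222222222222

Applying the rule to each of the 14 symbols of 12222222222222 gives the pieces 12 222 222 222 222 222 222 222 222 222 222 222 222 222, which concatenate to the answer.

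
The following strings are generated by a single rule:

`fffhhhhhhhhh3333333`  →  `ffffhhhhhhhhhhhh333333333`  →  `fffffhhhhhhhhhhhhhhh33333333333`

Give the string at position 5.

fffffffhhhhhhhhhhhhhhhhhhhhh333333333333333

Term n consists of n f's, followed by 3n h's, followed by 2n+1 3's, where the shown terms are n = 3, 4, 5.
For term 5, n = 7, so the run lengths are 7, 21, 15.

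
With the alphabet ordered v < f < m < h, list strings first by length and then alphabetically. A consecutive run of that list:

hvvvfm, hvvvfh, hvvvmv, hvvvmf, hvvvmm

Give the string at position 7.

hvvvhv

Advancing 2 positions from hvvvmm through hvvvmm → hvvvmh reaches term 7.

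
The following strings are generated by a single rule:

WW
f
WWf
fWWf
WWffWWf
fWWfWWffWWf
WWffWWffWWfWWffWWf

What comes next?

fWWfWWffWWfWWffWWffWWfWWffWWf

Each term (from the third on) is the two preceding terms concatenated in order: term 3 = WW·f = WWf.
So term 8 is fWWfWWffWWf·WWffWWffWWfWWffWWf.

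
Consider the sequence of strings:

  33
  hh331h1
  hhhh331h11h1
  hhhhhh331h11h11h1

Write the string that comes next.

Every step adds hh to the front and 1h1 to the end of the previous string.
Applying this once more to hhhhhh331h11h11h1:

hhhhhhhh331h11h11h11h1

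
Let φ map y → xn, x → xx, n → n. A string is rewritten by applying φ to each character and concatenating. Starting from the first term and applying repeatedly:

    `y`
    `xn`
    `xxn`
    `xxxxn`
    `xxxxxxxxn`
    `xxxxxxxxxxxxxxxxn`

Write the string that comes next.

xxxxxxxxxxxxxxxxxxxxxxxxxxxxxxxxn

Replace each of the 17 characters of xxxxxxxxxxxxxxxxn in place — xx xx xx xx xx xx xx xx xx xx xx xx xx xx xx xx n — and concatenate.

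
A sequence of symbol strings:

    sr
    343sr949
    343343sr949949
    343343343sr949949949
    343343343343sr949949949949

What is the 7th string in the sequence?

343343343343343343sr949949949949949949

s(k+1) = 343·s(k)·949, so each term gains 343 as a prefix and 949 as a suffix.
From 343343343343sr949949949949, 2 further steps: 343343343343sr949949949949 → 343343343343343sr949949949949949 → (answer).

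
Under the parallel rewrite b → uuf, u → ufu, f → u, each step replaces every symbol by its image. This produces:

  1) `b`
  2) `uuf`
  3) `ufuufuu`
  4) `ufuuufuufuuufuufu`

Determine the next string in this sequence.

Replace each of the 17 characters of ufuuufuufuuufuufu in place — ufu u ufu ufu ufu u ufu ufu u ufu ufu ufu u ufu ufu u ufu — and concatenate.

ufuuufuufuufuuufuufuuufuufuufuuufuufuuufu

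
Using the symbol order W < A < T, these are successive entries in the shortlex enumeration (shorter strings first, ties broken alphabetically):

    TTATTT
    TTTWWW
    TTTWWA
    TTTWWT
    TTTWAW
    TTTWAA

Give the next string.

TTTWAT

Find the rightmost character of TTTWAA below T, bump it to the next letter, and reset everything to its right to W.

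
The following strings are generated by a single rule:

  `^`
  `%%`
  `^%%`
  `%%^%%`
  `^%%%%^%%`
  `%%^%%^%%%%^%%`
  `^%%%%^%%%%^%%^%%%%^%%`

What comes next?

%%^%%^%%%%^%%^%%%%^%%%%^%%^%%%%^%%

Each term (from the third on) is the two preceding terms concatenated in order: term 3 = ^·%% = ^%%.
The next term joins %%^%%^%%%%^%% and ^%%%%^%%%%^%%^%%%%^%%.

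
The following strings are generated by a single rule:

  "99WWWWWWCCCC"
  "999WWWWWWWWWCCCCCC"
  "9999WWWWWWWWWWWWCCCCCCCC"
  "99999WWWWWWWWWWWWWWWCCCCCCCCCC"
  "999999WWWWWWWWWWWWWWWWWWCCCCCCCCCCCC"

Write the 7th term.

Each string has the form 9^{n} W^{3n} C^{2n}, where the shown terms are n = 2, 3, 4, 5, 6.
Setting n = 8 gives 8, 24, 16 characters in each block.

99999999WWWWWWWWWWWWWWWWWWWWWWWWCCCCCCCCCCCCCCCC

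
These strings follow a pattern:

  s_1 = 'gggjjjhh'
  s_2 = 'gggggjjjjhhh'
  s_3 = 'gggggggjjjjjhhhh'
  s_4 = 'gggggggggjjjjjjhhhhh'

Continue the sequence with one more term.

gggggggggggjjjjjjjhhhhhh

Each string has the form g^{2n-1} j^{n+1} h^{n}, where the shown terms are n = 2, 3, 4, 5.
Setting n = 6 gives 11, 7, 6 characters in each block.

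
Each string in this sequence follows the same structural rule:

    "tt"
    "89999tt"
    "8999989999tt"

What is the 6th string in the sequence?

Every step adds 89999 at the front: s(k+1) = 89999·s(k).
From 8999989999tt, 3 further steps: 8999989999tt → 899998999989999tt → 89999899998999989999tt → (answer).

8999989999899998999989999tt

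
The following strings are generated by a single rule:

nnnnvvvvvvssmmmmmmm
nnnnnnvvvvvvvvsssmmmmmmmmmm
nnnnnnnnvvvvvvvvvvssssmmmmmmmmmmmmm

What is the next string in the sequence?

nnnnnnnnnnvvvvvvvvvvvvsssssmmmmmmmmmmmmmmmm

Each string has the form n^{2n} v^{2n+2} s^{n} m^{3n+1}, where the shown terms are n = 2, 3, 4.
For the next term, n = 5, so the run lengths are 10, 12, 5, 16.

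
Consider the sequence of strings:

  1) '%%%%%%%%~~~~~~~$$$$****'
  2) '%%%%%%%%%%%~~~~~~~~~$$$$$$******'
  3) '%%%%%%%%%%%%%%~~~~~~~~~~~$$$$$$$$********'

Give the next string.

Each string has the form %^{3n+2} ~^{2n+3} $^{2n} *^{2n}, where the shown terms are n = 2, 3, 4.
Setting n = 5 gives 17, 13, 10, 10 characters in each block.

%%%%%%%%%%%%%%%%%~~~~~~~~~~~~~$$$$$$$$$$**********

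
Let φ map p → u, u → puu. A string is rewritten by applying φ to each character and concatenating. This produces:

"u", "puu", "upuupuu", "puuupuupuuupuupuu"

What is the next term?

Replace each of the 17 characters of puuupuupuuupuupuu in place — u puu puu puu u puu puu u puu puu puu u puu puu u puu puu — and concatenate.

upuupuupuuupuupuuupuupuupuuupuupuuupuupuu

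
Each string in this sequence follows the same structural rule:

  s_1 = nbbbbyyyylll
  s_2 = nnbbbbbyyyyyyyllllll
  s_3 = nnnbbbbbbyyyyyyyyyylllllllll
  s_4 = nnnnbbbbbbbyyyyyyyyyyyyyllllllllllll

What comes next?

Reading off run lengths: n runs 1, 2, 3, 4; b runs 4, 5, 6, 7; y runs 4, 7, 10, 13; l runs 3, 6, 9, 12 — each is linear in n (n = 1, 2, …).
For the next term, n = 5, so the run lengths are 5, 8, 16, 15.

nnnnnbbbbbbbbyyyyyyyyyyyyyyyylllllllllllllll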